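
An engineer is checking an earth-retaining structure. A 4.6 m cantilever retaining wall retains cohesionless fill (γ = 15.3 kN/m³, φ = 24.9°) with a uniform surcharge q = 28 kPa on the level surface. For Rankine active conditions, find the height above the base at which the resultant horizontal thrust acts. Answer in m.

1.87 m

K_a = 0.4074.
Triangular part P₁ = ½K_aγH² = 65.95 at H/3 = 1.533 m; rectangular part P₂ = K_a q H = 52.48 at H/2 = 2.300 m.
ȳ = (P₁·1.533 + P₂·2.300)/(P₁+P₂) = 1.873 m.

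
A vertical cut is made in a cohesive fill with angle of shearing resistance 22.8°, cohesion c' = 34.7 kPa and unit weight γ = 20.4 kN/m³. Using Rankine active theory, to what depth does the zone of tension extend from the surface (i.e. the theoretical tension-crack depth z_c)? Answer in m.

5.12 m

K_a = tan²(45° − 22.8°/2) = 0.4414; √K_a = 0.6644.
The active pressure is zero where K_a γ z = 2c√K_a, so z_c = 2c/(γ√K_a) = 2×34.7/(20.4×0.6644) = 5.120 m.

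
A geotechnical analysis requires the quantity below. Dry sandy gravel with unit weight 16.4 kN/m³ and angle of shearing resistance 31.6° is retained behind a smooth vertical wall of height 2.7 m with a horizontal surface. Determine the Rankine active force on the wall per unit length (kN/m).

18.7 kN/m

K_a = tan²(45° − φ/2) = 0.3123.
P_a = ½ K_a γ H² = 0.5 × 0.3123 × 16.4 × 2.7² = 18.67 kN/m.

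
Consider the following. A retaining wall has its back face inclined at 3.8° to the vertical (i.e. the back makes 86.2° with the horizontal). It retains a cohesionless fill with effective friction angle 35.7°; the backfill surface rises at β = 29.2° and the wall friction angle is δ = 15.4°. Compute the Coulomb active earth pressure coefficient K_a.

K_a = sin²(α+φ) / [sin²α · sin(α−δ) · (1 + √{sin(φ+δ)sin(φ−β) / (sin(α−δ)sin(α+β))})²].
With α = 86.2°, φ = 35.7°, δ = 15.4°, β = 29.2°: K_a = 0.4390.

0.439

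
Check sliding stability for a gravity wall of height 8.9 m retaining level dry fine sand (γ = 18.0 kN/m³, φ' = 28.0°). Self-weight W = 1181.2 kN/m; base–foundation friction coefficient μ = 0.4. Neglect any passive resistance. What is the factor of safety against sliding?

K_a = tan²(45° − 28.0°/2) = 0.3610.
P_a = ½K_aγH² = 0.5×0.3610×18.0×8.9² = 257.4 kN/m, acting at H/3 = 2.967 m above the base.
FS_sliding = μW / P_a = 0.4×1181.2 / 257.4 = 1.836.

1.84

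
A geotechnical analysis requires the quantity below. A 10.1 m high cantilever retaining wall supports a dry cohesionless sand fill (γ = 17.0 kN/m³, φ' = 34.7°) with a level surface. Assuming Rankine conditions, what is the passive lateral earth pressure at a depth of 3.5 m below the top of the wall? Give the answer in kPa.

217 kPa

K_p = (1 + sin φ)/(1 − sin φ) = 3.643.
σ_h = K_p γ z = 3.643 × 17.0 × 3.5 = 216.8 kPa.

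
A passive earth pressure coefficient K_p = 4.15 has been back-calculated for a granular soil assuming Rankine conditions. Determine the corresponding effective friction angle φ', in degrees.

37.7°

K_p = (1+sin φ)/(1−sin φ) ⇒ sin φ = (K_p − 1)/(K_p + 1) = 0.6117.
φ = arcsin(0.6117) = 37.71°.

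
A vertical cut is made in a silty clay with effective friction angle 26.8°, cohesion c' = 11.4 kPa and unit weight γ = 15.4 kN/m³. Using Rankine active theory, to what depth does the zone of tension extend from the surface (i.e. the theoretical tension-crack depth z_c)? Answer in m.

K_a = tan²(45° − 26.8°/2) = 0.3785; √K_a = 0.6152.
The active pressure is zero where K_a γ z = 2c√K_a, so z_c = 2c/(γ√K_a) = 2×11.4/(15.4×0.6152) = 2.407 m.

2.41 m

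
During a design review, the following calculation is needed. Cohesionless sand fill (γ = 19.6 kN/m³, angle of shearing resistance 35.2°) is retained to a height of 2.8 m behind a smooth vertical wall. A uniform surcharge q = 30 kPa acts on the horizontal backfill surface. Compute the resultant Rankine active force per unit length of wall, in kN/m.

K_a = tan²(45° − φ/2) = 0.2687.
Soil triangle: ½ K_a γ H² = 0.5×0.2687×19.6×2.8² = 20.64 kN/m.
Surcharge rectangle: K_a q H = 0.2687×30×2.8 = 22.57 kN/m.
Total = 20.64 + 22.57 = 43.21 kN/m.

43.2 kN/m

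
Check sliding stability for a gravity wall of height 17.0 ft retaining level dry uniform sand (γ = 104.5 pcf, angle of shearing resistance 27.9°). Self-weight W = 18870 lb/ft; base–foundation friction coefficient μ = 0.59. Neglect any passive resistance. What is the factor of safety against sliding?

K_a = tan²(45° − 27.9°/2) = 0.3625.
P_a = ½K_aγH² = 0.5×0.3625×104.5×17.0² = 5473 lb/ft, acting at H/3 = 5.667 ft above the base.
FS_sliding = μW / P_a = 0.59×18870 / 5473 = 2.034.

2.03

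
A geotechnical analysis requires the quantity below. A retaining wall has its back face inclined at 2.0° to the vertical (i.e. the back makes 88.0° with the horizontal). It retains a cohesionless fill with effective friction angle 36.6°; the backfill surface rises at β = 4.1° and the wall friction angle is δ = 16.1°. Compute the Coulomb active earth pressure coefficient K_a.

K_a = sin²(α+φ) / [sin²α · sin(α−δ) · (1 + √{sin(φ+δ)sin(φ−β) / (sin(α−δ)sin(α+β))})²].
With α = 88.0°, φ = 36.6°, δ = 16.1°, β = 4.1°: K_a = 0.2557.

0.256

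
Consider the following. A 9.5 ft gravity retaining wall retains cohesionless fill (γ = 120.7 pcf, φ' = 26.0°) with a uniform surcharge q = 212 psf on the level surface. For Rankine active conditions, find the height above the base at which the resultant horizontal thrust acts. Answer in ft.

K_a = 0.3905.
Triangular part P₁ = ½K_aγH² = 2127 at H/3 = 3.167 ft; rectangular part P₂ = K_a q H = 786.4 at H/2 = 4.750 ft.
ȳ = (P₁·3.167 + P₂·4.750)/(P₁+P₂) = 3.594 ft.

3.59 ft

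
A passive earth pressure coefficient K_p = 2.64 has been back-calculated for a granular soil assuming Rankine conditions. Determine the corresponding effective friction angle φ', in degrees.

26.8°

K_p = (1+sin φ)/(1−sin φ) ⇒ sin φ = (K_p − 1)/(K_p + 1) = 0.4505.
φ = arcsin(0.4505) = 26.78°.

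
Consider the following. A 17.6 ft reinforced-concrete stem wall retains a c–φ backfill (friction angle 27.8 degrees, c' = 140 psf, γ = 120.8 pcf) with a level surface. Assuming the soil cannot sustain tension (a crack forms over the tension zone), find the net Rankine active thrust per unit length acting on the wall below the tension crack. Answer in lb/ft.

4160 lb/ft

K_a = 0.3639; √K_a = 0.6032.
Tension-crack depth z_c = 2c/(γ√K_a) = 2×140/(120.8×0.6032) = 3.842 ft.
σ_a at base = K_a γ H − 2c√K_a = 0.3639×120.8×17.6 − 2×140×0.6032 = 604.8 psf.
P_a = ½ × 604.8 × (H − z_c) = 0.5×604.8×13.76 = 4160 lb/ft.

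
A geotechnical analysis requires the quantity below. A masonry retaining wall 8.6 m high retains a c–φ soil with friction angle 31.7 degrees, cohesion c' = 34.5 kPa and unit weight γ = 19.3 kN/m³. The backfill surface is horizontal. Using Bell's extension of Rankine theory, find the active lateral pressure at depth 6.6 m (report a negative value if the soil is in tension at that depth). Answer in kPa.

1.14 kPa

K_a = (1 − sin φ)/(1 + sin φ) = 0.3111.
σ_a = K_a γ z − 2c√K_a = 0.3111×19.3×6.6 − 2×34.5×0.5577 = 1.140 kPa.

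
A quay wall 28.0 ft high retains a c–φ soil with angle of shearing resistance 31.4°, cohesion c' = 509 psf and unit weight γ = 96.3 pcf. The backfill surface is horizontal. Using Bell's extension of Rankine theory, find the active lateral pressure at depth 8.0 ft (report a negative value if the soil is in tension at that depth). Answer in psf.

-329 psf

K_a = (1 − sin φ)/(1 + sin φ) = 0.3149.
σ_a = K_a γ z − 2c√K_a = 0.3149×96.3×8.0 − 2×509×0.5612 = -328.7 psf.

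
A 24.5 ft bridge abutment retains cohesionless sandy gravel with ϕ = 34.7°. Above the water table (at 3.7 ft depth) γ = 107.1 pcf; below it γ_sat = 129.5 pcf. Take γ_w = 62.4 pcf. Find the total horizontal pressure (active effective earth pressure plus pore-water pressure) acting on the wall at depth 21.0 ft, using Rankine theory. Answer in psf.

K_a = (1 − sin φ)/(1 + sin φ) = 0.2745.
γ' = 129.5 − 62.4 = 67.10 pcf.
Effective vertical stress at 21.0 ft: σ'_v = 107.1×3.7 + 67.10×17.3 = 1557 psf.
σ'_h = K_a σ'_v = 0.2745 × 1557 = 427.4 psf; u = γ_w × 17.3 = 1080 psf.
Total σ_h = 427.4 + 1080 = 1507 psf.

1510 psf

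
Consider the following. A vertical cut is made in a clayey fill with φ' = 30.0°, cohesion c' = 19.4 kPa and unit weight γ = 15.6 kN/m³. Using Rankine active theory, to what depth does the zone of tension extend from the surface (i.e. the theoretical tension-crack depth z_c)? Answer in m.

K_a = tan²(45° − 30.0°/2) = 0.3333; √K_a = 0.5774.
The active pressure is zero where K_a γ z = 2c√K_a, so z_c = 2c/(γ√K_a) = 2×19.4/(15.6×0.5774) = 4.308 m.

4.31 m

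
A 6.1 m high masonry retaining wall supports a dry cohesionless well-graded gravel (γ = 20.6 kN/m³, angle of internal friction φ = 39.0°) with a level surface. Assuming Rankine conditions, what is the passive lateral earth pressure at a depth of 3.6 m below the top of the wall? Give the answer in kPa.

K_p = (1 + sin φ)/(1 − sin φ) = 4.395.
σ_h = K_p γ z = 4.395 × 20.6 × 3.6 = 326.0 kPa.

326 kPa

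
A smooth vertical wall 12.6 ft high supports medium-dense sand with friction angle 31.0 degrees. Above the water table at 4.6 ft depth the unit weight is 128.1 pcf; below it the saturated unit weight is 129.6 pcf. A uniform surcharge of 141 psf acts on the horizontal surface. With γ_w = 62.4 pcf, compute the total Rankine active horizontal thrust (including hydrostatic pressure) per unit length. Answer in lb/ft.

5200 lb/ft

K_a = tan²(45° − φ/2) = 0.3201.
γ' = 129.6 − 62.4 = 67.20 pcf. h₂ = H − d_w = 8.0 ft.
σ'_h: at surface K_a·q = 45.13; at WT K_a(q+γd_w) = 233.8; at base K_a(q+γd_w+γ'h₂) = 405.8 psf.
P₁ = ½(45.13+233.8)×4.6 = 641.4; P₂ = ½(233.8+405.8)×8.0 = 2558; P_w = ½γ_w h₂² = 1997.
Total = 641.4+2558+1997 = 5197 lb/ft.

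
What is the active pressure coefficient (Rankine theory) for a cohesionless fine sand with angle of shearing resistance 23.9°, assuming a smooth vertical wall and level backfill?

0.423

K_a = (1 − sin φ)/(1 + sin φ) = (1 − sin 23.9°)/(1 + sin 23.9°) = 0.4233.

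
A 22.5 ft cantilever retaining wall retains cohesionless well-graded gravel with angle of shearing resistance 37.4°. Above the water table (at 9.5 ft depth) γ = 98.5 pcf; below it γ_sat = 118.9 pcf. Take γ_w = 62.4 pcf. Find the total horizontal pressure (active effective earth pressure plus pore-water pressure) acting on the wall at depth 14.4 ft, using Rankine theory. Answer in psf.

602 psf

K_a = (1 − sin φ)/(1 + sin φ) = 0.2443.
γ' = 118.9 − 62.4 = 56.50 pcf.
Effective vertical stress at 14.4 ft: σ'_v = 98.5×9.5 + 56.50×4.90 = 1213 psf.
σ'_h = K_a σ'_v = 0.2443 × 1213 = 296.2 psf; u = γ_w × 4.90 = 305.8 psf.
Total σ_h = 296.2 + 305.8 = 602.0 psf.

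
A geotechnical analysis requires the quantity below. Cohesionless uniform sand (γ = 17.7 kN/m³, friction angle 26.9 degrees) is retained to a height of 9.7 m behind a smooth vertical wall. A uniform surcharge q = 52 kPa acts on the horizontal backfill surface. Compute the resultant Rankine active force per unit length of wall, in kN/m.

K_a = tan²(45° − φ/2) = 0.3770.
Soil triangle: ½ K_a γ H² = 0.5×0.3770×17.7×9.7² = 313.9 kN/m.
Surcharge rectangle: K_a q H = 0.3770×52×9.7 = 190.2 kN/m.
Total = 313.9 + 190.2 = 504.1 kN/m.

504 kN/m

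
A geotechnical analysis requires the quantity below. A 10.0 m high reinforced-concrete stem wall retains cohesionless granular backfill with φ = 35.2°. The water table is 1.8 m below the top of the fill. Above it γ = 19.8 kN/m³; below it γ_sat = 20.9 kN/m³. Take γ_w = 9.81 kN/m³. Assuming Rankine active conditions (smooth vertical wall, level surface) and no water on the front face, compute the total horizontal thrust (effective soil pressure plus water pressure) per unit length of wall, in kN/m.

K_a = tan²(45° − φ/2) = 0.2687.
γ' = 20.9 − 9.81 = 11.09 kN/m³. Depth below WT = 8.2 m.
σ'_h at WT = K_a γ d_w = 9.576 kPa; at base = 9.576 + K_a γ' × 8.2 = 34.01 kPa.
P₁ (0–1.8 m) = ½×9.576×1.8 = 8.618. P₂ (1.8–10.0 m) = ½(9.576+34.01)×8.2 = 178.7.
P_w = ½ γ_w h₂² = 0.5×9.81×8.2² = 329.8. Total = 8.618+178.7+329.8 = 517.1 kN/m.

517 kN/m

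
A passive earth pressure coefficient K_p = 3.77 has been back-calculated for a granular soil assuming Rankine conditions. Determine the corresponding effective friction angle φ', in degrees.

K_p = (1+sin φ)/(1−sin φ) ⇒ sin φ = (K_p − 1)/(K_p + 1) = 0.5807.
φ = arcsin(0.5807) = 35.50°.

35.5°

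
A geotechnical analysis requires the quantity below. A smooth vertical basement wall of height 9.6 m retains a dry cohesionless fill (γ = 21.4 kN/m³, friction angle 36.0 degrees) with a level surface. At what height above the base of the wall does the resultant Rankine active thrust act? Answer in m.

K_a = 0.2596.
The pressure distribution is triangular, so the resultant acts at H/3 above the base = 9.6/3 = 3.200 m.

3.20 m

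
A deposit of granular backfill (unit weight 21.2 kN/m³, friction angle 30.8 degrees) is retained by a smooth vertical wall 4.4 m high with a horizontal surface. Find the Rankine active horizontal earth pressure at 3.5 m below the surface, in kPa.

K_a = (1 − sin φ)/(1 + sin φ) = 0.3227.
σ_h = K_a γ z = 0.3227 × 21.2 × 3.5 = 23.95 kPa.

23.9 kPa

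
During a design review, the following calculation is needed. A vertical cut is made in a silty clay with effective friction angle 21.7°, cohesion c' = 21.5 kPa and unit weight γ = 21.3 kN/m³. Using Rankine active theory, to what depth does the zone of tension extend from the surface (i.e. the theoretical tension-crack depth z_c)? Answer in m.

2.98 m

K_a = tan²(45° − 21.7°/2) = 0.4601; √K_a = 0.6783.
The active pressure is zero where K_a γ z = 2c√K_a, so z_c = 2c/(γ√K_a) = 2×21.5/(21.3×0.6783) = 2.976 m.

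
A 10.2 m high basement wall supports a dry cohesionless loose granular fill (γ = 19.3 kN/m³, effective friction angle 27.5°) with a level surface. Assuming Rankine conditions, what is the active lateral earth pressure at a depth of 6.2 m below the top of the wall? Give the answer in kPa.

44.1 kPa

K_a = (1 − sin φ)/(1 + sin φ) = 0.3682.
σ_h = K_a γ z = 0.3682 × 19.3 × 6.2 = 44.06 kPa.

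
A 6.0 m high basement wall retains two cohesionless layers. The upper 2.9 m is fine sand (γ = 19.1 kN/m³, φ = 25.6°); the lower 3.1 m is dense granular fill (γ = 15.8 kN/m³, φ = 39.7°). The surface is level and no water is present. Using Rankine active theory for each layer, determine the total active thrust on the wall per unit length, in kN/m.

K_a1 = tan²(45°−25.6°/2) = 0.3966; K_a2 = tan²(45°−39.7°/2) = 0.2204.
Layer 1: σ at base = K_a1 γ₁ h₁ = 21.97 kPa; P₁ = ½×21.97×2.9 = 31.85.
Layer 2: σ_v at top = γ₁h₁ = 55.39; σ_h top = K_a2×55.39 = 12.21; σ_h base = K_a2×(55.39+15.8×3.1) = 23.01.
P₂ = ½(12.21+23.01)×3.1 = 54.58. Total P_a = 31.85+54.58 = 86.43 kN/m.

86.4 kN/m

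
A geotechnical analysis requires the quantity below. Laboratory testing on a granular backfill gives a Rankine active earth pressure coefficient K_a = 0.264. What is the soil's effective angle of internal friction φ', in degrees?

35.6°

K_a = tan²(45° − φ/2) ⇒ 45° − φ/2 = arctan(√0.264) = 27.19°.
φ = 2(45° − 27.19°) = 35.61°.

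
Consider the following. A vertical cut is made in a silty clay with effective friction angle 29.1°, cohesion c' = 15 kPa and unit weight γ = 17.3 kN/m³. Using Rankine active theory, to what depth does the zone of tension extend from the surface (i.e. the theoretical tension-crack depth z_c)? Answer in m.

K_a = tan²(45° − 29.1°/2) = 0.3456; √K_a = 0.5879.
The active pressure is zero where K_a γ z = 2c√K_a, so z_c = 2c/(γ√K_a) = 2×15/(17.3×0.5879) = 2.950 m.

2.95 m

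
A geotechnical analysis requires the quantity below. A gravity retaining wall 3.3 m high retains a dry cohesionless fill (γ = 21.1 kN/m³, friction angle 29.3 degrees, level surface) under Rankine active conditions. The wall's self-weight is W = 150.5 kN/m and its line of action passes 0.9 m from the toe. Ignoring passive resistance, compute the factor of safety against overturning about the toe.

K_a = tan²(45° − 29.3°/2) = 0.3428.
P_a = ½K_aγH² = 0.5×0.3428×21.1×3.3² = 39.39 kN/m, acting at H/3 = 1.100 m above the base.
Overturning moment M_o = P_a × H/3 = 39.39 × 1.100 = 43.33.
Resisting moment M_r = W × 0.9 = 150.5 × 0.9 = 135.5.
FS_overturning = M_r/M_o = 135.5/43.33 = 3.126.

3.13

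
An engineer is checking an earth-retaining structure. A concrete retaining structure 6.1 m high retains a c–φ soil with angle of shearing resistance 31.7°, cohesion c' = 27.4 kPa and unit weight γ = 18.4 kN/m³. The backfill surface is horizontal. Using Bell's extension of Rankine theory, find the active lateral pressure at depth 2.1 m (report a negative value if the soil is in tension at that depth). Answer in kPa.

-18.5 kPa

K_a = (1 − sin φ)/(1 + sin φ) = 0.3111.
σ_a = K_a γ z − 2c√K_a = 0.3111×18.4×2.1 − 2×27.4×0.5577 = -18.54 kPa.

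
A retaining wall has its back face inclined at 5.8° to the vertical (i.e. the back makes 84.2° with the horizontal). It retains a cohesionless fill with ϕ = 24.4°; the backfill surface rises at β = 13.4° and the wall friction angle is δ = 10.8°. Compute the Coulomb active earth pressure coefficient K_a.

0.527

K_a = sin²(α+φ) / [sin²α · sin(α−δ) · (1 + √{sin(φ+δ)sin(φ−β) / (sin(α−δ)sin(α+β))})²].
With α = 84.2°, φ = 24.4°, δ = 10.8°, β = 13.4°: K_a = 0.5272.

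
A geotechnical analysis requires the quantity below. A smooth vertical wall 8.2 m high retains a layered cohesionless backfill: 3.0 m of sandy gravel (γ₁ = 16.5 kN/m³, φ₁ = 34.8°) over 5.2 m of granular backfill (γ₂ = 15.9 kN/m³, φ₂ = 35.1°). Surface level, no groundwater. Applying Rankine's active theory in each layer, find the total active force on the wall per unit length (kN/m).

K_a1 = tan²(45°−34.8°/2) = 0.2733; K_a2 = tan²(45°−35.1°/2) = 0.2698.
Layer 1: σ at base = K_a1 γ₁ h₁ = 13.53 kPa; P₁ = ½×13.53×3.0 = 20.29.
Layer 2: σ_v at top = γ₁h₁ = 49.50; σ_h top = K_a2×49.50 = 13.36; σ_h base = K_a2×(49.50+15.9×5.2) = 35.67.
P₂ = ½(13.36+35.67)×5.2 = 127.5. Total P_a = 20.29+127.5 = 147.8 kN/m.

148 kN/m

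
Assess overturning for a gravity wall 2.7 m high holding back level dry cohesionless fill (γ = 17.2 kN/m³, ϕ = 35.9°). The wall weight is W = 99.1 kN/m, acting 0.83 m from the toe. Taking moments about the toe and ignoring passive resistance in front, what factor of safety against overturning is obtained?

5.59

K_a = tan²(45° − 35.9°/2) = 0.2607.
P_a = ½K_aγH² = 0.5×0.2607×17.2×2.7² = 16.35 kN/m, acting at H/3 = 0.9000 m above the base.
Overturning moment M_o = P_a × H/3 = 16.35 × 0.9000 = 14.71.
Resisting moment M_r = W × 0.83 = 99.1 × 0.83 = 82.25.
FS_overturning = M_r/M_o = 82.25/14.71 = 5.591.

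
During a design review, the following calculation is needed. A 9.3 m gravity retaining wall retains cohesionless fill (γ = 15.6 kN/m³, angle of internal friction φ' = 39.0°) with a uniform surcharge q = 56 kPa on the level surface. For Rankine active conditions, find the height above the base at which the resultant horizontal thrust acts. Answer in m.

3.78 m

K_a = 0.2275.
Triangular part P₁ = ½K_aγH² = 153.5 at H/3 = 3.100 m; rectangular part P₂ = K_a q H = 118.5 at H/2 = 4.650 m.
ȳ = (P₁·3.100 + P₂·4.650)/(P₁+P₂) = 3.775 m.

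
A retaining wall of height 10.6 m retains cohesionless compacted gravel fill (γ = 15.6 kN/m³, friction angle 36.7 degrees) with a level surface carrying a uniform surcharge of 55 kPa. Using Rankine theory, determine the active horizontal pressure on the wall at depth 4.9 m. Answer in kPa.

K_a = (1 − sin φ)/(1 + sin φ) = 0.2519.
σ_v = γz + q = 15.6 × 4.9 + 55 = 131.4 kPa.
σ_h = K_a σ_v = 0.2519 × 131.4 = 33.10 kPa.

33.1 kPa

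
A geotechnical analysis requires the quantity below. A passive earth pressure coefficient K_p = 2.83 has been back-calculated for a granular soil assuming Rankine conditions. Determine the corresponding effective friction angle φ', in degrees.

28.5°

K_p = (1+sin φ)/(1−sin φ) ⇒ sin φ = (K_p − 1)/(K_p + 1) = 0.4778.
φ = arcsin(0.4778) = 28.54°.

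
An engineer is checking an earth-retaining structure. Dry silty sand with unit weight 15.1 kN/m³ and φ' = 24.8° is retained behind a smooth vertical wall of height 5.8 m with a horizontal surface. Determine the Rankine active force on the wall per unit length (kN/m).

K_a = tan²(45° − φ/2) = 0.4090.
P_a = ½ K_a γ H² = 0.5 × 0.4090 × 15.1 × 5.8² = 103.9 kN/m.

104 kN/m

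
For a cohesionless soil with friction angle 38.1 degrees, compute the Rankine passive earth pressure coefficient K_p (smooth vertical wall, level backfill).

4.22

K_p = (1 + sin φ)/(1 − sin φ) = tan²(45° + 38.1°/2) = 4.222.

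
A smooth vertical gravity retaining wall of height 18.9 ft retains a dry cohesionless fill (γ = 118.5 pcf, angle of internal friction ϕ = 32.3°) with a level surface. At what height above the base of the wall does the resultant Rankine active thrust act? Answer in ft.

K_a = 0.3035.
The pressure distribution is triangular, so the resultant acts at H/3 above the base = 18.9/3 = 6.300 ft.

6.30 ft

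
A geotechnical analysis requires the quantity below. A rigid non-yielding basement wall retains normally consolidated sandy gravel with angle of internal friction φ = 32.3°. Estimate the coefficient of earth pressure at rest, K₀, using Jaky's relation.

0.466

K₀ = 1 − sin φ' = 1 − sin 32.3° = 0.4656.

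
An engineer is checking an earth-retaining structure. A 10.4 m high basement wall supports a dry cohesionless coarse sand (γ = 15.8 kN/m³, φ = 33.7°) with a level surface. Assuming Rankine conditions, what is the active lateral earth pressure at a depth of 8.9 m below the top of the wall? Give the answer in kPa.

K_a = (1 − sin φ)/(1 + sin φ) = 0.2863.
σ_h = K_a γ z = 0.2863 × 15.8 × 8.9 = 40.26 kPa.

40.3 kPa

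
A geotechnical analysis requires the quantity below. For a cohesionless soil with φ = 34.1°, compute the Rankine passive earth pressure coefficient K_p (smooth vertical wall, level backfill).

3.55

K_p = (1 + sin φ)/(1 − sin φ) = tan²(45° + 34.1°/2) = 3.552.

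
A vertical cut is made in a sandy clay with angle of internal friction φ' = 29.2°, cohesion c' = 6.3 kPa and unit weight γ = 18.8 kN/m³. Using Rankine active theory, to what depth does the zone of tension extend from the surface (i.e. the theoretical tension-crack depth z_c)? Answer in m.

1.14 m

K_a = tan²(45° − 29.2°/2) = 0.3442; √K_a = 0.5867.
The active pressure is zero where K_a γ z = 2c√K_a, so z_c = 2c/(γ√K_a) = 2×6.3/(18.8×0.5867) = 1.142 m.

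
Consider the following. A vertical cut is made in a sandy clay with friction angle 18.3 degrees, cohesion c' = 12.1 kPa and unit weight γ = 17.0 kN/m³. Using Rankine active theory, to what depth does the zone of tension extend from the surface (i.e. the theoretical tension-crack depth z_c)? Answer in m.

K_a = tan²(45° − 18.3°/2) = 0.5221; √K_a = 0.7226.
The active pressure is zero where K_a γ z = 2c√K_a, so z_c = 2c/(γ√K_a) = 2×12.1/(17.0×0.7226) = 1.970 m.

1.97 m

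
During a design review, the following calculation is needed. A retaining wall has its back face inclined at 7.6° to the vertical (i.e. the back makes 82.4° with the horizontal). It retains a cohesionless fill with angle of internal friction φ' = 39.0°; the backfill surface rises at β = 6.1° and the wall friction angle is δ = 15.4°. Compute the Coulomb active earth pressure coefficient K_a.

K_a = sin²(α+φ) / [sin²α · sin(α−δ) · (1 + √{sin(φ+δ)sin(φ−β) / (sin(α−δ)sin(α+β))})²].
With α = 82.4°, φ = 39.0°, δ = 15.4°, β = 6.1°: K_a = 0.2811.

0.281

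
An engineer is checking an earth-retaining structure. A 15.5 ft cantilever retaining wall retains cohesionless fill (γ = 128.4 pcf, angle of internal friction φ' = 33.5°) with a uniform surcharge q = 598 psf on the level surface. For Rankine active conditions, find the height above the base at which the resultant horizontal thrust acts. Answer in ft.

K_a = 0.2887.
Triangular part P₁ = ½K_aγH² = 4453 at H/3 = 5.167 ft; rectangular part P₂ = K_a q H = 2676 at H/2 = 7.750 ft.
ȳ = (P₁·5.167 + P₂·7.750)/(P₁+P₂) = 6.136 ft.

6.14 ft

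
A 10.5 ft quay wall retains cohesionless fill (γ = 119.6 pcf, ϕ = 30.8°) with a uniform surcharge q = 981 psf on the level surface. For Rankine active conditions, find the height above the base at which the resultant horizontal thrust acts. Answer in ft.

4.57 ft

K_a = 0.3227.
Triangular part P₁ = ½K_aγH² = 2128 at H/3 = 3.500 ft; rectangular part P₂ = K_a q H = 3324 at H/2 = 5.250 ft.
ȳ = (P₁·3.500 + P₂·5.250)/(P₁+P₂) = 4.567 ft.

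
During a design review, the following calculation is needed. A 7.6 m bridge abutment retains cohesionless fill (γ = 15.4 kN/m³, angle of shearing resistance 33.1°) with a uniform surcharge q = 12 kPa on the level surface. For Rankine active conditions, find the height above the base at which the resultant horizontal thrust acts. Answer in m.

K_a = 0.2936.
Triangular part P₁ = ½K_aγH² = 130.6 at H/3 = 2.533 m; rectangular part P₂ = K_a q H = 26.77 at H/2 = 3.800 m.
ȳ = (P₁·2.533 + P₂·3.800)/(P₁+P₂) = 2.749 m.

2.75 m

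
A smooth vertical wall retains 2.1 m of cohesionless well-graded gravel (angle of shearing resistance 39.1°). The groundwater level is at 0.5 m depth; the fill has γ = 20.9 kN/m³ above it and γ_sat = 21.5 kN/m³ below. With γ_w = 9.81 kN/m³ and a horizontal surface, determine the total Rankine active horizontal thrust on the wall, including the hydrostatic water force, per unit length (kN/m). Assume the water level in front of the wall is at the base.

K_a = tan²(45° − φ/2) = 0.2265.
γ' = 21.5 − 9.81 = 11.69 kN/m³. Depth below WT = 1.6 m.
σ'_h at WT = K_a γ d_w = 2.367 kPa; at base = 2.367 + K_a γ' × 1.6 = 6.603 kPa.
P₁ (0–0.5 m) = ½×2.367×0.5 = 0.5917. P₂ (0.5–2.1 m) = ½(2.367+6.603)×1.6 = 7.176.
P_w = ½ γ_w h₂² = 0.5×9.81×1.6² = 12.56. Total = 0.5917+7.176+12.56 = 20.32 kN/m.

20.3 kN/m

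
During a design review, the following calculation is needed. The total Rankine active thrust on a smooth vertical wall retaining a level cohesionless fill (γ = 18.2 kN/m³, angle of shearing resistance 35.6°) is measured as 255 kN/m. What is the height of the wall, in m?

K_a = 0.2641. P_a = ½ K_a γ H² ⇒ H = √(2P_a/(K_a γ)).
H = √(2×255/(0.2641×18.2)) = 10.30 m.

10.3 m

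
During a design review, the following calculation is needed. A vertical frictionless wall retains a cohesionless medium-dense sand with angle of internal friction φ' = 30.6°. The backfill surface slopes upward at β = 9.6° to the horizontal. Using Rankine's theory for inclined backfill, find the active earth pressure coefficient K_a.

K_a = cos β · (cos β − √(cos²β − cos²φ)) / (cos β + √(cos²β − cos²φ)).
cos β = 0.9860, cos φ = 0.8607, √(cos²β − cos²φ) = 0.4809.
K_a = 0.9860 × (0.9860 − 0.4809)/(0.9860 + 0.4809) = 0.3395.

0.339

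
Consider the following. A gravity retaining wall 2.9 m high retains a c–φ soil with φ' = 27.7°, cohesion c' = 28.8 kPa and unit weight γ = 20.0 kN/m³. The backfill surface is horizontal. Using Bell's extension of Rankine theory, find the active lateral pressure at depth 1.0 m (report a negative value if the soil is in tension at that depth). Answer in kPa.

-27.5 kPa

K_a = (1 − sin φ)/(1 + sin φ) = 0.3653.
σ_a = K_a γ z − 2c√K_a = 0.3653×20.0×1.0 − 2×28.8×0.6044 = -27.51 kPa.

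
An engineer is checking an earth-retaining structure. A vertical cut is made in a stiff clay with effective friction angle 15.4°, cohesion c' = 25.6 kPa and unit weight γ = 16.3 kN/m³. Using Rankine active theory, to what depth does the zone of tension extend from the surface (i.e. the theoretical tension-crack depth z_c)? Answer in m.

4.12 m

K_a = tan²(45° − 15.4°/2) = 0.5803; √K_a = 0.7618.
The active pressure is zero where K_a γ z = 2c√K_a, so z_c = 2c/(γ√K_a) = 2×25.6/(16.3×0.7618) = 4.123 m.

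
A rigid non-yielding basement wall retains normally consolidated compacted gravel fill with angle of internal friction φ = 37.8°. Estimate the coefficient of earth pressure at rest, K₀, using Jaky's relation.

0.387

K₀ = 1 − sin φ' = 1 − sin 37.8° = 0.3871.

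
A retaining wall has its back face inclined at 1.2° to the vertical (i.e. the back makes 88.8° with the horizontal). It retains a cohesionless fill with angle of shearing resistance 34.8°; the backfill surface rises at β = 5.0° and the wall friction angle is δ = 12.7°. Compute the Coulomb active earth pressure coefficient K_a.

K_a = sin²(α+φ) / [sin²α · sin(α−δ) · (1 + √{sin(φ+δ)sin(φ−β) / (sin(α−δ)sin(α+β))})²].
With α = 88.8°, φ = 34.8°, δ = 12.7°, β = 5.0°: K_a = 0.2741.

0.274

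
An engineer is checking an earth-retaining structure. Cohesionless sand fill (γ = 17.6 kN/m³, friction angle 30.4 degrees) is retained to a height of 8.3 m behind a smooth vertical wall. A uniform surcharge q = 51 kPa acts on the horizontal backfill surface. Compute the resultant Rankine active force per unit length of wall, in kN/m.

338 kN/m

K_a = tan²(45° − φ/2) = 0.3280.
Soil triangle: ½ K_a γ H² = 0.5×0.3280×17.6×8.3² = 198.8 kN/m.
Surcharge rectangle: K_a q H = 0.3280×51×8.3 = 138.8 kN/m.
Total = 198.8 + 138.8 = 337.7 kN/m.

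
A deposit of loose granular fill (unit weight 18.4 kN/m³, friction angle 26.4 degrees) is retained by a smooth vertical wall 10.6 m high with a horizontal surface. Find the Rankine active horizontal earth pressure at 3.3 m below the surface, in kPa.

23.3 kPa

K_a = (1 − sin φ)/(1 + sin φ) = 0.3844.
σ_h = K_a γ z = 0.3844 × 18.4 × 3.3 = 23.34 kPa.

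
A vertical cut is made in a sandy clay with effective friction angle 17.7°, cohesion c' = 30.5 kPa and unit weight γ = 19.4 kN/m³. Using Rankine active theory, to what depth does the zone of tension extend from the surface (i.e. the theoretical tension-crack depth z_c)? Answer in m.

K_a = tan²(45° − 17.7°/2) = 0.5337; √K_a = 0.7306.
The active pressure is zero where K_a γ z = 2c√K_a, so z_c = 2c/(γ√K_a) = 2×30.5/(19.4×0.7306) = 4.304 m.

4.30 m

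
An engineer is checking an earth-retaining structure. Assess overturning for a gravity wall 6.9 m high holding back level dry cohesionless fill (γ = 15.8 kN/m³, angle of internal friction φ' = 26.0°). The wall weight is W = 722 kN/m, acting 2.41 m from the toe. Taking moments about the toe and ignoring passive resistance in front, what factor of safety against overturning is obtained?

5.15

K_a = tan²(45° − 26.0°/2) = 0.3905.
P_a = ½K_aγH² = 0.5×0.3905×15.8×6.9² = 146.9 kN/m, acting at H/3 = 2.300 m above the base.
Overturning moment M_o = P_a × H/3 = 146.9 × 2.300 = 337.8.
Resisting moment M_r = W × 2.41 = 722 × 2.41 = 1740.
FS_overturning = M_r/M_o = 1740/337.8 = 5.151.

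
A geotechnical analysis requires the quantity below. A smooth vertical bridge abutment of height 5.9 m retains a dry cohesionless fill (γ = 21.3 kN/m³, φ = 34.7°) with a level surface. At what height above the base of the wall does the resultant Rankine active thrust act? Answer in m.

1.97 m

K_a = 0.2745.
The pressure distribution is triangular, so the resultant acts at H/3 above the base = 5.9/3 = 1.967 m.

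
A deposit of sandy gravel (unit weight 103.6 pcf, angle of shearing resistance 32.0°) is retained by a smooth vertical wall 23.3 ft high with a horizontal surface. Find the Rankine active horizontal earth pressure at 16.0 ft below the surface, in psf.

K_a = (1 − sin φ)/(1 + sin φ) = 0.3073.
σ_h = K_a γ z = 0.3073 × 103.6 × 16.0 = 509.3 psf.

509 psf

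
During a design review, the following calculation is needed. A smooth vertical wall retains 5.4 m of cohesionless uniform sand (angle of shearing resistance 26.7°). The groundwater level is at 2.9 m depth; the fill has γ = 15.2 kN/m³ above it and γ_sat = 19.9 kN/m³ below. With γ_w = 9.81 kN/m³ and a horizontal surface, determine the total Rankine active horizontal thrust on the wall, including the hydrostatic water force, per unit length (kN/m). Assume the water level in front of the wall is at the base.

K_a = tan²(45° − φ/2) = 0.3800.
γ' = 19.9 − 9.81 = 10.09 kN/m³. Depth below WT = 2.5 m.
σ'_h at WT = K_a γ d_w = 16.75 kPa; at base = 16.75 + K_a γ' × 2.5 = 26.33 kPa.
P₁ (0–2.9 m) = ½×16.75×2.9 = 24.29. P₂ (2.9–5.4 m) = ½(16.75+26.33)×2.5 = 53.85.
P_w = ½ γ_w h₂² = 0.5×9.81×2.5² = 30.66. Total = 24.29+53.85+30.66 = 108.8 kN/m.

109 kN/m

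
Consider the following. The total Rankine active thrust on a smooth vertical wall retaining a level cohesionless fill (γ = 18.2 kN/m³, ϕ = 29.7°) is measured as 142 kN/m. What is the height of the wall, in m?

6.80 m

K_a = 0.3374. P_a = ½ K_a γ H² ⇒ H = √(2P_a/(K_a γ)).
H = √(2×142/(0.3374×18.2)) = 6.801 m.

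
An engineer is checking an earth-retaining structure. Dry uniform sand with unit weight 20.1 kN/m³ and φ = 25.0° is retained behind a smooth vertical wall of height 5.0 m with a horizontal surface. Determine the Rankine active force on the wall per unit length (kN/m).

K_a = tan²(45° − φ/2) = 0.4059.
P_a = ½ K_a γ H² = 0.5 × 0.4059 × 20.1 × 5.0² = 102.0 kN/m.

102 kN/m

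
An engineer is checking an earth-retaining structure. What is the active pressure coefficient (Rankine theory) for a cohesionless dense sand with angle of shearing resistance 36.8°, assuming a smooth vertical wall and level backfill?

K_a = tan²(45° − φ/2) = tan²(26.60°) = 0.2508.

0.251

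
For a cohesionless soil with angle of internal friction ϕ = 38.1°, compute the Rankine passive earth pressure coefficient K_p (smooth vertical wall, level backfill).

4.22

K_p = (1 + sin φ)/(1 − sin φ) = tan²(45° + 38.1°/2) = 4.222.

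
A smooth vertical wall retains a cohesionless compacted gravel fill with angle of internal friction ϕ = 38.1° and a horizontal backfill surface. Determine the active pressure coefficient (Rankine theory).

0.237

K_a = tan²(45° − φ/2) = tan²(25.95°) = 0.2368.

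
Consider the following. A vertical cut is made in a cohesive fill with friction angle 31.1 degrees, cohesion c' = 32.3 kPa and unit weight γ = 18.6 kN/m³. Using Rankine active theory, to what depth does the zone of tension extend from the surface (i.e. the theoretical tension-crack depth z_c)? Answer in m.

K_a = tan²(45° − 31.1°/2) = 0.3188; √K_a = 0.5646.
The active pressure is zero where K_a γ z = 2c√K_a, so z_c = 2c/(γ√K_a) = 2×32.3/(18.6×0.5646) = 6.151 m.

6.15 m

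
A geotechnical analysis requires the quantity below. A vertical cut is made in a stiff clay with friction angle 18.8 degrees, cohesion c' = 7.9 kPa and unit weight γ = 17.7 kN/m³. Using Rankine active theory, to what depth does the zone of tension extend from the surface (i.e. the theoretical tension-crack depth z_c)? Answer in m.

K_a = tan²(45° − 18.8°/2) = 0.5126; √K_a = 0.7159.
The active pressure is zero where K_a γ z = 2c√K_a, so z_c = 2c/(γ√K_a) = 2×7.9/(17.7×0.7159) = 1.247 m.

1.25 m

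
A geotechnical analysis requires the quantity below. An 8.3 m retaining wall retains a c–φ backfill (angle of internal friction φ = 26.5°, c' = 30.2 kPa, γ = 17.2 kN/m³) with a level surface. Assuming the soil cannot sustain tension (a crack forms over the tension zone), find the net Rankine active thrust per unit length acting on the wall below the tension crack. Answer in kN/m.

K_a = 0.3829; √K_a = 0.6188.
Tension-crack depth z_c = 2c/(γ√K_a) = 2×30.2/(17.2×0.6188) = 5.675 m.
σ_a at base = K_a γ H − 2c√K_a = 0.3829×17.2×8.3 − 2×30.2×0.6188 = 17.29 kPa.
P_a = ½ × 17.29 × (H − z_c) = 0.5×17.29×2.625 = 22.70 kN/m.

22.7 kN/m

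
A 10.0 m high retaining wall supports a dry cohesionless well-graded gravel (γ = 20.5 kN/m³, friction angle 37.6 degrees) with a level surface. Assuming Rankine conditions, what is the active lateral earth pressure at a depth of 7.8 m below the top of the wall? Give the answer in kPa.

38.7 kPa

K_a = (1 − sin φ)/(1 + sin φ) = 0.2421.
σ_h = K_a γ z = 0.2421 × 20.5 × 7.8 = 38.72 kPa.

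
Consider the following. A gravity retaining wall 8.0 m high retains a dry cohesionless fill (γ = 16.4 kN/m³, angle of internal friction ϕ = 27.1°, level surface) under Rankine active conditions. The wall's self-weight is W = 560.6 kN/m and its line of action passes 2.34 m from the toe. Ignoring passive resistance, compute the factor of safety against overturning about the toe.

K_a = tan²(45° − 27.1°/2) = 0.3741.
P_a = ½K_aγH² = 0.5×0.3741×16.4×8.0² = 196.3 kN/m, acting at H/3 = 2.667 m above the base.
Overturning moment M_o = P_a × H/3 = 196.3 × 2.667 = 523.5.
Resisting moment M_r = W × 2.34 = 560.6 × 2.34 = 1312.
FS_overturning = M_r/M_o = 1312/523.5 = 2.506.

2.51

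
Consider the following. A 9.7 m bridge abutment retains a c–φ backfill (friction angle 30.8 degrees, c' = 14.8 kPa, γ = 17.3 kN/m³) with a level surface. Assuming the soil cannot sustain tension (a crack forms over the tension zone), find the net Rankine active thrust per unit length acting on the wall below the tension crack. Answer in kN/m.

K_a = 0.3227; √K_a = 0.5681.
Tension-crack depth z_c = 2c/(γ√K_a) = 2×14.8/(17.3×0.5681) = 3.012 m.
σ_a at base = K_a γ H − 2c√K_a = 0.3227×17.3×9.7 − 2×14.8×0.5681 = 37.34 kPa.
P_a = ½ × 37.34 × (H − z_c) = 0.5×37.34×6.688 = 124.9 kN/m.

125 kN/m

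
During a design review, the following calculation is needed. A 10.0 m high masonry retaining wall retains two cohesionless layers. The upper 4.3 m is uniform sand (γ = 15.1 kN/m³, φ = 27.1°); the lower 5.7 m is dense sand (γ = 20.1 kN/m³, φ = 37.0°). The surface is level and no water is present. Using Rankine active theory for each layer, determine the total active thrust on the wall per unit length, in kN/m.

225 kN/m

K_a1 = tan²(45°−27.1°/2) = 0.3741; K_a2 = tan²(45°−37.0°/2) = 0.2486.
Layer 1: σ at base = K_a1 γ₁ h₁ = 24.29 kPa; P₁ = ½×24.29×4.3 = 52.22.
Layer 2: σ_v at top = γ₁h₁ = 64.93; σ_h top = K_a2×64.93 = 16.14; σ_h base = K_a2×(64.93+20.1×5.7) = 44.62.
P₂ = ½(16.14+44.62)×5.7 = 173.2. Total P_a = 52.22+173.2 = 225.4 kN/m.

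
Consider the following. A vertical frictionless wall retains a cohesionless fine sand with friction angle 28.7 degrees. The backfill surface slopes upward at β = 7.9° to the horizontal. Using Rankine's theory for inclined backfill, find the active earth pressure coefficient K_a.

K_a = cos β · (cos β − √(cos²β − cos²φ)) / (cos β + √(cos²β − cos²φ)).
cos β = 0.9905, cos φ = 0.8771, √(cos²β − cos²φ) = 0.4601.
K_a = 0.9905 × (0.9905 − 0.4601)/(0.9905 + 0.4601) = 0.3621.

0.362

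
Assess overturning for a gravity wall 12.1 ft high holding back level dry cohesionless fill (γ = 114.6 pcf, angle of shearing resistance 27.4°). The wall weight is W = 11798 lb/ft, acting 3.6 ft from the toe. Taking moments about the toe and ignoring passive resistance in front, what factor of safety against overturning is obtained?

K_a = tan²(45° − 27.4°/2) = 0.3697.
P_a = ½K_aγH² = 0.5×0.3697×114.6×12.1² = 3101 lb/ft, acting at H/3 = 4.033 ft above the base.
Overturning moment M_o = P_a × H/3 = 3101 × 4.033 = 12510.
Resisting moment M_r = W × 3.6 = 11798 × 3.6 = 42470.
FS_overturning = M_r/M_o = 42470/12510 = 3.395.

3.40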